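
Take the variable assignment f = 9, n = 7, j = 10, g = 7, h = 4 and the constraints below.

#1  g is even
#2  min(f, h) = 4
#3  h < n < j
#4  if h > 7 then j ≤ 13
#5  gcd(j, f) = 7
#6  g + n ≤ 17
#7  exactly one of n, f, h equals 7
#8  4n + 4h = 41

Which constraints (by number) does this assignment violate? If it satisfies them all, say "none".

#1 g = 7 is odd  FAIL
#2 min(9, 4) = 4  OK
#3 values 4 < 7 < 10  OK
#4 h = 4, not > 7; antecedent false, conditional vacuously true  OK
#5 gcd(10, 9) = 1, not 7  FAIL
#6 g + n = 7 + 7 = 14; 14 ≤ 17  OK
#7 n=7, f=9, h=4; 1 of them equals 7  OK
#8 4n + 4h = 4(7) + 4(4) = 44, not 41  FAIL

Violated: 1, 5, and 8.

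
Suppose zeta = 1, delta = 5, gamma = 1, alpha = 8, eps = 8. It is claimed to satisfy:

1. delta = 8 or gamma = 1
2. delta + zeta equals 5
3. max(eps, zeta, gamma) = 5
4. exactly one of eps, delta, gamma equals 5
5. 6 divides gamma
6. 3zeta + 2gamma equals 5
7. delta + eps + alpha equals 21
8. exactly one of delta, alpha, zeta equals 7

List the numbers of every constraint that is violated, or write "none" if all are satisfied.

No — constraints 2, 3, 5, and 8 are not satisfied.

1. delta = 5 ≠ 8, but gamma = 1 = 1 (second disjunct)  ✔
2. delta + zeta = 5 + 1 = 6, not 5  ✘
3. max(8, 1, 1) = 8, not 5  ✘
4. eps=8, delta=5, gamma=1; 1 of them equals 5  ✔
5. 1 = 6*0 + 1, so 6 does not divide 1  ✘
6. 3zeta + 2gamma = 3(1) + 2(1) = 5  ✔
7. delta + eps + alpha = 5 + 8 + 8 = 21  ✔
8. delta=5, alpha=8, zeta=1; 0 of them equal 7, not exactly one  ✘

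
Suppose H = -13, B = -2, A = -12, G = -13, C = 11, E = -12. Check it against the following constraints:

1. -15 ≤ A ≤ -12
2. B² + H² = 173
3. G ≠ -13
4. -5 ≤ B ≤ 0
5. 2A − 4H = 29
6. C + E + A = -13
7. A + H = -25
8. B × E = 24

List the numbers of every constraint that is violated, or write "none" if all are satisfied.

Constraints 3 and 5 do not hold.

1. A = -12 lies in [-15, -12]  ✔
2. B² + H² = (-2)² + (-13)² = 4 + 169 = 173  ✔
3. G = -13, but -13 is required to differ  ✘
4. B = -2 lies in [-5, 0]  ✔
5. 2A − 4H = 2(-12) − 4(-13) = 28, not 29  ✘
6. C + E + A = 11 + (-12) + (-12) = -13  ✔
7. A + H = -12 + (-13) = -25  ✔
8. B × E = -2 × (-12) = 24  ✔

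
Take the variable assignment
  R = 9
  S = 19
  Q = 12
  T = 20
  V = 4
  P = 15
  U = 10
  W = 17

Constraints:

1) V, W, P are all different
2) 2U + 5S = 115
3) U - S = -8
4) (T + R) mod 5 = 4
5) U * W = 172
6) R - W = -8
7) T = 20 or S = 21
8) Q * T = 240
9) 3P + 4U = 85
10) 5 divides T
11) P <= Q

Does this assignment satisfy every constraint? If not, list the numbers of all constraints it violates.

Violated: 3, 5, 11.

1) values 4, 17, 15 are pairwise distinct  true
2) 2U + 5S = 2(10) + 5(19) = 115  true
3) U - S = 10 - 19 = -9, not -8  false
4) T + R = 29; 29 mod 5 = 4  true
5) U * W = 10 * 17 = 170, not 172  false
6) R - W = 9 - 17 = -8  true
7) T = 20 = 20 (first disjunct)  true
8) Q * T = 12 * 20 = 240  true
9) 3P + 4U = 3(15) + 4(10) = 85  true
10) 20 / 5 = 4, so 5 divides 20  true
11) P = 15, Q = 12; 15 > 12 (want ≤)  false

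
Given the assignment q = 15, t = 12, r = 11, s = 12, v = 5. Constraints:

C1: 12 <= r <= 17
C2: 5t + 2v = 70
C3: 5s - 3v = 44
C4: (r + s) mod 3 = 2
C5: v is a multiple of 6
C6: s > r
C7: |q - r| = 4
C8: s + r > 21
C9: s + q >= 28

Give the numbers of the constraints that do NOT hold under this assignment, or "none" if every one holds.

Constraints 1, 3, 5, and 9 are violated.

C1: r = 11 is outside [12, 17]  FAIL
C2: 5t + 2v = 5(12) + 2(5) = 70  OK
C3: 5s - 3v = 5(12) - 3(5) = 45, not 44  FAIL
C4: r + s = 23; 23 mod 3 = 2  OK
C5: 5 = 6*0 + 5, so 6 does not divide 5  FAIL
C6: s = 12, r = 11; 12 > 11  OK
C7: |15 - 11| = 4  OK
C8: s + r = 12 + 11 = 23; 23 > 21  OK
C9: s + q = 12 + 15 = 27; 27 < 28, bound 28 not met  FAIL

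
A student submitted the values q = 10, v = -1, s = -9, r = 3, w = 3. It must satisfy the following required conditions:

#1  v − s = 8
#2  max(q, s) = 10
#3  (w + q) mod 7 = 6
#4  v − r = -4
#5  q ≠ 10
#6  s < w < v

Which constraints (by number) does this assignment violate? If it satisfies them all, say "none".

Constraints 5 and 6 do not hold.

#1 v − s = -1 − (-9) = 8  holds
#2 max(10, -9) = 10  holds
#3 w + q = 13; 13 mod 7 = 6  holds
#4 v − r = -1 − 3 = -4  holds
#5 q = 10, but 10 is required to differ  fails
#6 values -9, 3, -1; w = 3 is not < v = -1  fails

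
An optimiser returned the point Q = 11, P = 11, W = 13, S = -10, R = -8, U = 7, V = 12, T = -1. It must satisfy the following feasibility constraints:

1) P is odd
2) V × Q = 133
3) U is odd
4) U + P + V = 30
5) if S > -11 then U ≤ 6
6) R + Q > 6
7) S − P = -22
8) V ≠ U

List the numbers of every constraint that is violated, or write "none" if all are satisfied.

1) P = 11 is odd — satisfied.
2) V × Q = 12 × 11 = 132, not 133 — violated.
3) U = 7 is odd — satisfied.
4) U + P + V = 7 + 11 + 12 = 30 — satisfied.
5) S = -10 > -11, so we need U ≤ 6; but U = 7 > 6 — violated.
6) R + Q = -8 + 11 = 3; 3 ≤ 6, bound 6 not met — violated.
7) S − P = -10 − 11 = -21, not -22 — violated.
8) V = 12, U = 7; distinct — satisfied.

No — constraints 2, 5, 6, and 7 are not satisfied.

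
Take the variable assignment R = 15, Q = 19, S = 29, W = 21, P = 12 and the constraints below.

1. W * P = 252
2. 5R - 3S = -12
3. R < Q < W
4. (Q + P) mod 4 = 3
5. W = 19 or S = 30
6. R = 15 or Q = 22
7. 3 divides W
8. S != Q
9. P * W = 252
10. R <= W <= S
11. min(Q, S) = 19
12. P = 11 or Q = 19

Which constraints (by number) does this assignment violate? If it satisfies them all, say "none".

The assignment fails constraint 5.

1. W * P = 21 * 12 = 252 — holds.
2. 5R - 3S = 5(15) - 3(29) = -12 — holds.
3. values 15 < 19 < 21 — holds.
4. Q + P = 31; 31 mod 4 = 3 — holds.
5. W = 21 ≠ 19 and S = 29 ≠ 30; both disjuncts false — does not hold.
6. R = 15 = 15 (first disjunct) — holds.
7. 21 / 3 = 7, so 3 divides 21 — holds.
8. S = 29, Q = 19; distinct — holds.
9. P * W = 12 * 21 = 252 — holds.
10. values 15 <= 21 <= 29 — holds.
11. min(19, 29) = 19 — holds.
12. P = 12 ≠ 11, but Q = 19 = 19 (second disjunct) — holds.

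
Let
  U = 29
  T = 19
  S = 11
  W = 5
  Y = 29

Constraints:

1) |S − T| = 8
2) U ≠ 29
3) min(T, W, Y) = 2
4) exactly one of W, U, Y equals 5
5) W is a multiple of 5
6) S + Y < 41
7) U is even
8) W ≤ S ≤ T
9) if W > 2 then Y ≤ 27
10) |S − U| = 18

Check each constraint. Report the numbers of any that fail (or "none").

1) |11 − 19| = 8 — holds.
2) U = 29, but 29 is required to differ — fails.
3) min(19, 5, 29) = 5, not 2 — fails.
4) W=5, U=29, Y=29; 1 of them equals 5 — holds.
5) 5 / 5 = 1, so 5 divides 5 — holds.
6) S + Y = 11 + 29 = 40; 40 < 41 — holds.
7) U = 29 is odd — fails.
8) values 5 ≤ 11 ≤ 19 — holds.
9) W = 5 > 2, so we need Y ≤ 27; but Y = 29 > 27 — fails.
10) |11 − 29| = 18 — holds.

The assignment fails constraints 2, 3, 7, 9.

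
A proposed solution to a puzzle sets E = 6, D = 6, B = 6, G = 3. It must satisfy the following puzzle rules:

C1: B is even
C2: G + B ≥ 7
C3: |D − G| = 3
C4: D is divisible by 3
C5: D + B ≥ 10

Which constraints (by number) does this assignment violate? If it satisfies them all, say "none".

No violations.

C1: B = 6 is even  holds
C2: G + B = 3 + 6 = 9; 9 ≥ 7  holds
C3: |6 − 3| = 3  holds
C4: 6 / 3 = 2, so 3 divides 6  holds
C5: D + B = 6 + 6 = 12; 12 ≥ 10  holds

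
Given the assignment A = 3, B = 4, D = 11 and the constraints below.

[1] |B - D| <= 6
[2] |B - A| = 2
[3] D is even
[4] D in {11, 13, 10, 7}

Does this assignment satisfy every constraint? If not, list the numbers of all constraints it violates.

[1] |4 - 11| = 7; 7 > 6, exceeds bound 6  fails
[2] |4 - 3| = 1, not 2  fails
[3] D = 11 is odd  fails
[4] D = 11 is in {11, 13, 10, 7}  holds

Violated: 1, 2, and 3.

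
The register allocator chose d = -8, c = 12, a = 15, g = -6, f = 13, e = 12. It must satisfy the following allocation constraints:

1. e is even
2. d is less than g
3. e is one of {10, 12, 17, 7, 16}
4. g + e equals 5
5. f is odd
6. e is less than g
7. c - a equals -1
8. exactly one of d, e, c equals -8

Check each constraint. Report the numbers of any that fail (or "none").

The assignment fails constraints 4, 6, 7.

1. e = 12 is even — OK.
2. d = -8, g = -6; -8 < -6 — OK.
3. e = 12 is in {10, 12, 17, 7, 16} — OK.
4. g + e = -6 + 12 = 6, not 5 — violated.
5. f = 13 is odd — OK.
6. e = 12, g = -6; 12 ≥ -6 (want <) — violated.
7. c - a = 12 - 15 = -3, not -1 — violated.
8. d=-8, e=12, c=12; 1 of them equals -8 — OK.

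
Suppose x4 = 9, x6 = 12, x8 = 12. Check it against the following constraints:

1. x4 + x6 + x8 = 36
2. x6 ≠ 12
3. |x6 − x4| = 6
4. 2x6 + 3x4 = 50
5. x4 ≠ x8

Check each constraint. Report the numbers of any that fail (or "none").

1. x4 + x6 + x8 = 9 + 12 + 12 = 33, not 36 — violated.
2. x6 = 12, but 12 is required to differ — violated.
3. |12 − 9| = 3, not 6 — violated.
4. 2x6 + 3x4 = 2(12) + 3(9) = 51, not 50 — violated.
5. x4 = 9, x8 = 12; distinct — OK.

Constraints 1, 2, 3, and 4 are violated.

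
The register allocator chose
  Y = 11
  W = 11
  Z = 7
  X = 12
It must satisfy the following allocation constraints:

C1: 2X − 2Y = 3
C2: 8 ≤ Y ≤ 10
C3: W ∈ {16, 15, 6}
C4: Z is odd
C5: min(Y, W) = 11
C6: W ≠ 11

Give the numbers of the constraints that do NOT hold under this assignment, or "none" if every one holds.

C1: 2X − 2Y = 2(12) − 2(11) = 2, not 3  fails
C2: Y = 11 is outside [8, 10]  fails
C3: W = 11 is not in {16, 15, 6}  fails
C4: Z = 7 is odd  holds
C5: min(11, 11) = 11  holds
C6: W = 11, but 11 is required to differ  fails

No — constraints 1, 2, 3, 6 are not satisfied.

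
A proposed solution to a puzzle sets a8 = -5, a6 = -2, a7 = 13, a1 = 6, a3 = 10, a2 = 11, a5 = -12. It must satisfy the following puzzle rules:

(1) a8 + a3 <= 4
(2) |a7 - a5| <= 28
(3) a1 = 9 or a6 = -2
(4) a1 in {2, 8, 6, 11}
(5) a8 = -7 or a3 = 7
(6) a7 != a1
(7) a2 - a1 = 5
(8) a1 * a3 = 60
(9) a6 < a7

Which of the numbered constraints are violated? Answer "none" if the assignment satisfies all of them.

Violated: 1 and 5.

(1) a8 + a3 = -5 + 10 = 5; 5 > 4, bound 4 not met — violated.
(2) |13 - (-12)| = 25; 25 ≤ 28 — OK.
(3) a1 = 6 ≠ 9, but a6 = -2 = -2 (second disjunct) — OK.
(4) a1 = 6 is in {2, 8, 6, 11} — OK.
(5) a8 = -5 ≠ -7 and a3 = 10 ≠ 7; both disjuncts false — violated.
(6) a7 = 13, a1 = 6; distinct — OK.
(7) a2 - a1 = 11 - 6 = 5 — OK.
(8) a1 * a3 = 6 * 10 = 60 — OK.
(9) a6 = -2, a7 = 13; -2 < 13 — OK.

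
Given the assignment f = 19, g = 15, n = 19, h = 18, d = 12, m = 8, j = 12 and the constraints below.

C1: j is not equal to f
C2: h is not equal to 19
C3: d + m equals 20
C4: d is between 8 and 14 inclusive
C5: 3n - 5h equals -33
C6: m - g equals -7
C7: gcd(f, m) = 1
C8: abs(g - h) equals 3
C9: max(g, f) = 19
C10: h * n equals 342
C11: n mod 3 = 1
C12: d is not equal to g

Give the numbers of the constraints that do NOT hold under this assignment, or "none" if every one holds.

C1: j = 12, f = 19; distinct  true
C2: h = 18, and 18 ≠ 19  true
C3: d + m = 12 + 8 = 20  true
C4: d = 12 lies in [8, 14]  true
C5: 3n - 5h = 3(19) - 5(18) = -33  true
C6: m - g = 8 - 15 = -7  true
C7: gcd(19, 8) = 1  true
C8: abs(15 - 18) = 3  true
C9: max(15, 19) = 19  true
C10: h * n = 18 * 19 = 342  true
C11: 19 mod 3 = 1  true
C12: d = 12, g = 15; distinct  true

The assignment satisfies every constraint.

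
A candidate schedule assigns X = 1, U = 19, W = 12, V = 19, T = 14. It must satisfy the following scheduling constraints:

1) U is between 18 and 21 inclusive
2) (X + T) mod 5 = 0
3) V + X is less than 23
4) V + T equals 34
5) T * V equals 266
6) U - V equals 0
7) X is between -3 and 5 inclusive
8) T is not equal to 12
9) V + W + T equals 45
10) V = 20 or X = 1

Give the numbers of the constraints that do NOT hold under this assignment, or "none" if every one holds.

Constraint 4 does not hold.

1) U = 19 lies in [18, 21]  yes
2) X + T = 15; 15 mod 5 = 0  yes
3) V + X = 19 + 1 = 20; 20 < 23  yes
4) V + T = 19 + 14 = 33, not 34  no
5) T * V = 14 * 19 = 266  yes
6) U - V = 19 - 19 = 0  yes
7) X = 1 lies in [-3, 5]  yes
8) T = 14, and 14 ≠ 12  yes
9) V + W + T = 19 + 12 + 14 = 45  yes
10) V = 19 ≠ 20, but X = 1 = 1 (second disjunct)  yes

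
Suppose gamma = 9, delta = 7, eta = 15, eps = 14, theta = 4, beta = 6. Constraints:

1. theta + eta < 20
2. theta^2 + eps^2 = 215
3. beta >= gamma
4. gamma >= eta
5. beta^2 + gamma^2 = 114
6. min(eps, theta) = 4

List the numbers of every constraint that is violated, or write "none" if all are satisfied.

Constraints 2, 3, 4, 5 are violated.

1. theta + eta = 4 + 15 = 19; 19 < 20 — holds.
2. theta^2 + eps^2 = 4^2 + 14^2 = 16 + 196 = 212, not 215 — fails.
3. beta = 6, gamma = 9; 6 < 9 (want ≥) — fails.
4. gamma = 9, eta = 15; 9 < 15 (want ≥) — fails.
5. beta^2 + gamma^2 = 6^2 + 9^2 = 36 + 81 = 117, not 114 — fails.
6. min(14, 4) = 4 — holds.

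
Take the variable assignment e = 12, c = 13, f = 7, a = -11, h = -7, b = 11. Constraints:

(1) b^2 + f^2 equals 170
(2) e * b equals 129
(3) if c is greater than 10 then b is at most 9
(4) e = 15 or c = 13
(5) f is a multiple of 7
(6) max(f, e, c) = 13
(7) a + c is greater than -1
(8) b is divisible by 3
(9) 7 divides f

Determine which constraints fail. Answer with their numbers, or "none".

(1) b^2 + f^2 = 11^2 + 7^2 = 121 + 49 = 170 — satisfied.
(2) e * b = 12 * 11 = 132, not 129 — violated.
(3) c = 13 > 10, so we need b ≤ 9; but b = 11 > 9 — violated.
(4) e = 12 ≠ 15, but c = 13 = 13 (second disjunct) — satisfied.
(5) 7 / 7 = 1, so 7 divides 7 — satisfied.
(6) max(7, 12, 13) = 13 — satisfied.
(7) a + c = -11 + 13 = 2; 2 > -1 — satisfied.
(8) 11 = 3*3 + 2, so 3 does not divide 11 — violated.
(9) 7 / 7 = 1, so 7 divides 7 — satisfied.

Constraints 2, 3, and 8 are violated.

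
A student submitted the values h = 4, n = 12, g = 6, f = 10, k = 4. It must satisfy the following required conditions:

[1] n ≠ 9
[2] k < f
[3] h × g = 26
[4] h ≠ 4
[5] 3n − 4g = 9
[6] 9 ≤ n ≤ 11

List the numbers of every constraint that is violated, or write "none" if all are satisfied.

[1] n = 12, and 12 ≠ 9 — holds.
[2] k = 4, f = 10; 4 < 10 — holds.
[3] h × g = 4 × 6 = 24, not 26 — does not hold.
[4] h = 4, but 4 is required to differ — does not hold.
[5] 3n − 4g = 3(12) − 4(6) = 12, not 9 — does not hold.
[6] n = 12 is outside [9, 11] — does not hold.

Violated: 3, 4, 5, and 6.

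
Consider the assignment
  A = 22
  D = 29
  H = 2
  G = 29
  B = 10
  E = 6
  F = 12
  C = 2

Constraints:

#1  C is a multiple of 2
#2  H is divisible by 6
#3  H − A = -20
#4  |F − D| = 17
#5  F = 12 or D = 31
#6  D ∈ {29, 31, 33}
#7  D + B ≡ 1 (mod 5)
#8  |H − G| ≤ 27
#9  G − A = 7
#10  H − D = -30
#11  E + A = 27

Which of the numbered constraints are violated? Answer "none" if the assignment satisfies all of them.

The assignment fails constraints 2, 7, 10, and 11.

#1 2 / 2 = 1, so 2 divides 2  yes
#2 2 = 6×0 + 2, so 6 does not divide 2  no
#3 H − A = 2 − 22 = -20  yes
#4 |12 − 29| = 17  yes
#5 F = 12 = 12 (first disjunct)  yes
#6 D = 29 is in {29, 31, 33}  yes
#7 D + B = 39; 39 mod 5 = 4, not 1  no
#8 |2 − 29| = 27; 27 ≤ 27  yes
#9 G − A = 29 − 22 = 7  yes
#10 H − D = 2 − 29 = -27, not -30  no
#11 E + A = 6 + 22 = 28, not 27  no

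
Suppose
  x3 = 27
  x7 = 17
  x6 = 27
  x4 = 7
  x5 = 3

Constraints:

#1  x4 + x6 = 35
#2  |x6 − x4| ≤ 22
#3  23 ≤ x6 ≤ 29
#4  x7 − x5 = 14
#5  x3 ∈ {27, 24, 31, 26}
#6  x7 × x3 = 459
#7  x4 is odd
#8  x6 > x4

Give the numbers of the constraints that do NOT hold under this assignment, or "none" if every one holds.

#1 x4 + x6 = 7 + 27 = 34, not 35  false
#2 |27 − 7| = 20; 20 ≤ 22  true
#3 x6 = 27 lies in [23, 29]  true
#4 x7 − x5 = 17 − 3 = 14  true
#5 x3 = 27 is in {27, 24, 31, 26}  true
#6 x7 × x3 = 17 × 27 = 459  true
#7 x4 = 7 is odd  true
#8 x6 = 27, x4 = 7; 27 > 7  true

No — constraint 1 is not satisfied.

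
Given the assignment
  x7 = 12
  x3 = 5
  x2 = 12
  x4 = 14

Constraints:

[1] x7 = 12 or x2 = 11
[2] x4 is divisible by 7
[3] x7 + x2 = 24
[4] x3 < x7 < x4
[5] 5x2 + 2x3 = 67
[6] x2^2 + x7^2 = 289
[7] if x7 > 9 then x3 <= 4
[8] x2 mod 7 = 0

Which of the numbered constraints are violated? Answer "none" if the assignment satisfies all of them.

[1] x7 = 12 = 12 (first disjunct) — holds.
[2] 14 / 7 = 2, so 7 divides 14 — holds.
[3] x7 + x2 = 12 + 12 = 24 — holds.
[4] values 5 < 12 < 14 — holds.
[5] 5x2 + 2x3 = 5(12) + 2(5) = 70, not 67 — fails.
[6] x2^2 + x7^2 = 12^2 + 12^2 = 144 + 144 = 288, not 289 — fails.
[7] x7 = 12 > 9, so we need x3 ≤ 4; but x3 = 5 > 4 — fails.
[8] 12 mod 7 = 5, not 0 — fails.

Constraints 5, 6, 7, 8 are violated.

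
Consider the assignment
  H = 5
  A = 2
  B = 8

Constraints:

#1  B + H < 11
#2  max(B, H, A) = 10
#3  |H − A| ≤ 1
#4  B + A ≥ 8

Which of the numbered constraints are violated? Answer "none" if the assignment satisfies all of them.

#1 B + H = 8 + 5 = 13; 13 ≥ 11, bound 11 not met  ✗
#2 max(8, 5, 2) = 8, not 10  ✗
#3 |5 − 2| = 3; 3 > 1, exceeds bound 1  ✗
#4 B + A = 8 + 2 = 10; 10 ≥ 8  ✓

The assignment fails constraints 1, 2, and 3.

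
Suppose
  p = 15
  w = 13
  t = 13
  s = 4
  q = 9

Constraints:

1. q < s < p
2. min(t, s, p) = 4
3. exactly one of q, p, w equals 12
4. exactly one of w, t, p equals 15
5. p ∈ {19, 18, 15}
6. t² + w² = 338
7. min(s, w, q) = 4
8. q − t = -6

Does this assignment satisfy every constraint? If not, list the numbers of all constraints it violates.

The assignment fails constraints 1, 3, and 8.

1. values 9, 4, 15; q = 9 is not < s = 4 — does not hold.
2. min(13, 4, 15) = 4 — holds.
3. q=9, p=15, w=13; 0 of them equal 12, not exactly one — does not hold.
4. w=13, t=13, p=15; 1 of them equals 15 — holds.
5. p = 15 is in {19, 18, 15} — holds.
6. t² + w² = 13² + 13² = 169 + 169 = 338 — holds.
7. min(4, 13, 9) = 4 — holds.
8. q − t = 9 − 13 = -4, not -6 — does not hold.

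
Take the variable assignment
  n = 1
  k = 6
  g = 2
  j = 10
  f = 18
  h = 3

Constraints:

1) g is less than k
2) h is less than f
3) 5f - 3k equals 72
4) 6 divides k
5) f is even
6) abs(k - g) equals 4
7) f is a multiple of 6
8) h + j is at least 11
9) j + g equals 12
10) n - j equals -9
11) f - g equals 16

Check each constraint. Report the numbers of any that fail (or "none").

No violations.

1) g = 2, k = 6; 2 < 6 — OK.
2) h = 3, f = 18; 3 < 18 — OK.
3) 5f - 3k = 5(18) - 3(6) = 72 — OK.
4) 6 / 6 = 1, so 6 divides 6 — OK.
5) f = 18 is even — OK.
6) abs(6 - 2) = 4 — OK.
7) 18 / 6 = 3, so 6 divides 18 — OK.
8) h + j = 3 + 10 = 13; 13 ≥ 11 — OK.
9) j + g = 10 + 2 = 12 — OK.
10) n - j = 1 - 10 = -9 — OK.
11) f - g = 18 - 2 = 16 — OK.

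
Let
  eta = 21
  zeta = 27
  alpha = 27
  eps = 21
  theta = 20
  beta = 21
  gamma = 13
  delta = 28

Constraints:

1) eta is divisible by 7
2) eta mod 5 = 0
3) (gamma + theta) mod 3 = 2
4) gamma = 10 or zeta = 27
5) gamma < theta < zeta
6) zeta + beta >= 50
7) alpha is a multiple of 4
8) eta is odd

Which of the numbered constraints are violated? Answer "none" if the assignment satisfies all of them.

1) 21 / 7 = 3, so 7 divides 21  true
2) 21 mod 5 = 1, not 0  false
3) gamma + theta = 33; 33 mod 3 = 0, not 2  false
4) gamma = 13 ≠ 10, but zeta = 27 = 27 (second disjunct)  true
5) values 13 < 20 < 27  true
6) zeta + beta = 27 + 21 = 48; 48 < 50, bound 50 not met  false
7) 27 = 4*6 + 3, so 4 does not divide 27  false
8) eta = 21 is odd  true

Constraints 2, 3, 6, and 7 are violated.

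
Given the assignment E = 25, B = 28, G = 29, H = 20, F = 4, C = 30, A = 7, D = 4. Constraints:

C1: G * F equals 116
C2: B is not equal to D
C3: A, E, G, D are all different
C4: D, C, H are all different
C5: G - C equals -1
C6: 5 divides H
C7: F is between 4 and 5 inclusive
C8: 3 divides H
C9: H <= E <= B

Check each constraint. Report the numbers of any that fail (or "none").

The assignment fails constraint 8.

C1: G * F = 29 * 4 = 116 — satisfied.
C2: B = 28, D = 4; distinct — satisfied.
C3: values 7, 25, 29, 4 are pairwise distinct — satisfied.
C4: values 4, 30, 20 are pairwise distinct — satisfied.
C5: G - C = 29 - 30 = -1 — satisfied.
C6: 20 / 5 = 4, so 5 divides 20 — satisfied.
C7: F = 4 lies in [4, 5] — satisfied.
C8: 20 = 3*6 + 2, so 3 does not divide 20 — violated.
C9: values 20 <= 25 <= 28 — satisfied.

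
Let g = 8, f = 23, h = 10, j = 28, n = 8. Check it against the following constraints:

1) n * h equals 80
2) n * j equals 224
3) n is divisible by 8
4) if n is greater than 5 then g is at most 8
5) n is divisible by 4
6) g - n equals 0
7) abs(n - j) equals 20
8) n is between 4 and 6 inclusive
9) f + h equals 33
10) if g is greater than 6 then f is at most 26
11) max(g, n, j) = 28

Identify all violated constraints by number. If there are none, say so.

1) n * h = 8 * 10 = 80  yes
2) n * j = 8 * 28 = 224  yes
3) 8 / 8 = 1, so 8 divides 8  yes
4) n = 8 > 5, so we need g ≤ 8; g = 8 ≤ 8  yes
5) 8 / 4 = 2, so 4 divides 8  yes
6) g - n = 8 - 8 = 0  yes
7) abs(8 - 28) = 20  yes
8) n = 8 is outside [4, 6]  no
9) f + h = 23 + 10 = 33  yes
10) g = 8 > 6, so we need f ≤ 26; f = 23 ≤ 26  yes
11) max(8, 8, 28) = 28  yes

Violated: 8.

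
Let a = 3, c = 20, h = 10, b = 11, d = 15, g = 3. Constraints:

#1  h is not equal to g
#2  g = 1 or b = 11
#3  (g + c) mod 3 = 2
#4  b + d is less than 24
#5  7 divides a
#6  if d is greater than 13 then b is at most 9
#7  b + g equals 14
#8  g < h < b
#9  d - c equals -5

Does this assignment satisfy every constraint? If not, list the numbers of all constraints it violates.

#1 h = 10, g = 3; distinct  true
#2 g = 3 ≠ 1, but b = 11 = 11 (second disjunct)  true
#3 g + c = 23; 23 mod 3 = 2  true
#4 b + d = 11 + 15 = 26; 26 ≥ 24, bound 24 not met  false
#5 3 = 7*0 + 3, so 7 does not divide 3  false
#6 d = 15 > 13, so we need b ≤ 9; but b = 11 > 9  false
#7 b + g = 11 + 3 = 14  true
#8 values 3 < 10 < 11  true
#9 d - c = 15 - 20 = -5  true

Violated: 4, 5, 6.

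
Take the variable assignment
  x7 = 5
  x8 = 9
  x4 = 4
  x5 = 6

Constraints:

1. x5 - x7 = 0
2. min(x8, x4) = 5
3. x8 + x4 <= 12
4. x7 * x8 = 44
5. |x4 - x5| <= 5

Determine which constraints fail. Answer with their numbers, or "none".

1. x5 - x7 = 6 - 5 = 1, not 0 — violated.
2. min(9, 4) = 4, not 5 — violated.
3. x8 + x4 = 9 + 4 = 13; 13 > 12, bound 12 not met — violated.
4. x7 * x8 = 5 * 9 = 45, not 44 — violated.
5. |4 - 6| = 2; 2 ≤ 5 — satisfied.

Constraints 1, 2, 3, 4 are violated.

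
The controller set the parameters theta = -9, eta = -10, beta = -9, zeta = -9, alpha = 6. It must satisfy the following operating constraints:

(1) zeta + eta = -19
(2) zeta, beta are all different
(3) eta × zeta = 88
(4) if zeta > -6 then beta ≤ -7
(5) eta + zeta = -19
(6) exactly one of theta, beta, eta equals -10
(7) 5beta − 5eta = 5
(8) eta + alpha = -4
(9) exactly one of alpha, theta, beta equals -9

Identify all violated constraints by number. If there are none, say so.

(1) zeta + eta = -9 + (-10) = -19 — OK.
(2) zeta = beta = -9, not all different — violated.
(3) eta × zeta = -10 × (-9) = 90, not 88 — violated.
(4) zeta = -9, not > -6; antecedent false, conditional vacuously true — OK.
(5) eta + zeta = -10 + (-9) = -19 — OK.
(6) theta=-9, beta=-9, eta=-10; 1 of them equals -10 — OK.
(7) 5beta − 5eta = 5(-9) − 5(-10) = 5 — OK.
(8) eta + alpha = -10 + 6 = -4 — OK.
(9) alpha=6, theta=-9, beta=-9; 2 of them equal -9, not exactly one — violated.

Constraints 2, 3, and 9 do not hold.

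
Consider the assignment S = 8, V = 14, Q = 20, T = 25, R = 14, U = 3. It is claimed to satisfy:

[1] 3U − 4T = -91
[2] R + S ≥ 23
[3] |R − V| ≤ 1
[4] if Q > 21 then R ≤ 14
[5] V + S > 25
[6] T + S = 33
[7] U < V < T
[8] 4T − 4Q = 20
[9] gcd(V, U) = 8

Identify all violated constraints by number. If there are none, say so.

[1] 3U − 4T = 3(3) − 4(25) = -91  ✔
[2] R + S = 14 + 8 = 22; 22 < 23, bound 23 not met  ✘
[3] |14 − 14| = 0; 0 ≤ 1  ✔
[4] Q = 20, not > 21; antecedent false, conditional vacuously true  ✔
[5] V + S = 14 + 8 = 22; 22 ≤ 25, bound 25 not met  ✘
[6] T + S = 25 + 8 = 33  ✔
[7] values 3 < 14 < 25  ✔
[8] 4T − 4Q = 4(25) − 4(20) = 20  ✔
[9] gcd(14, 3) = 1, not 8  ✘

Constraints 2, 5, and 9 do not hold.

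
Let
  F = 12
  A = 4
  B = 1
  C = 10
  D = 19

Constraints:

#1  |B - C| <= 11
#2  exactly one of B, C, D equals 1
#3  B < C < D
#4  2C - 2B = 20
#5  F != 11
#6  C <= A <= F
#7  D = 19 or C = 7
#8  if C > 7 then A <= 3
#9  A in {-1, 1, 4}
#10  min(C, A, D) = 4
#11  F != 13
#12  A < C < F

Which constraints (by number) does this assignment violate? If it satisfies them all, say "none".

Constraints 4, 6, 8 do not hold.

#1 |1 - 10| = 9; 9 ≤ 11 — satisfied.
#2 B=1, C=10, D=19; 1 of them equals 1 — satisfied.
#3 values 1 < 10 < 19 — satisfied.
#4 2C - 2B = 2(10) - 2(1) = 18, not 20 — violated.
#5 F = 12, and 12 ≠ 11 — satisfied.
#6 values 10, 4, 12; C = 10 is not <= A = 4 — violated.
#7 D = 19 = 19 (first disjunct) — satisfied.
#8 C = 10 > 7, so we need A ≤ 3; but A = 4 > 3 — violated.
#9 A = 4 is in {-1, 1, 4} — satisfied.
#10 min(10, 4, 19) = 4 — satisfied.
#11 F = 12, and 12 ≠ 13 — satisfied.
#12 values 4 < 10 < 12 — satisfied.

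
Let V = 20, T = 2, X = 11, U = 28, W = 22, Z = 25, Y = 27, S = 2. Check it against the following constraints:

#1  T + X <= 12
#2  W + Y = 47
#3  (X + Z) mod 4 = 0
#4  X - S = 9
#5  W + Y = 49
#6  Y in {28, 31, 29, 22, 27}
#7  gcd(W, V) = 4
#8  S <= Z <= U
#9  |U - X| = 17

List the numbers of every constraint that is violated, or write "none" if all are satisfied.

Constraints 1, 2, 7 do not hold.

#1 T + X = 2 + 11 = 13; 13 > 12, bound 12 not met — fails.
#2 W + Y = 22 + 27 = 49, not 47 — fails.
#3 X + Z = 36; 36 mod 4 = 0 — holds.
#4 X - S = 11 - 2 = 9 — holds.
#5 W + Y = 22 + 27 = 49 — holds.
#6 Y = 27 is in {28, 31, 29, 22, 27} — holds.
#7 gcd(22, 20) = 2, not 4 — fails.
#8 values 2 <= 25 <= 28 — holds.
#9 |28 - 11| = 17 — holds.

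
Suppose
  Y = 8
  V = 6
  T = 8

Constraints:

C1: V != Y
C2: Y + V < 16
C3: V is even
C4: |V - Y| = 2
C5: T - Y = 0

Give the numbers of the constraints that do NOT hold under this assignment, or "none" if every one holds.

C1: V = 6, Y = 8; distinct — satisfied.
C2: Y + V = 8 + 6 = 14; 14 < 16 — satisfied.
C3: V = 6 is even — satisfied.
C4: |6 - 8| = 2 — satisfied.
C5: T - Y = 8 - 8 = 0 — satisfied.

None — every constraint holds.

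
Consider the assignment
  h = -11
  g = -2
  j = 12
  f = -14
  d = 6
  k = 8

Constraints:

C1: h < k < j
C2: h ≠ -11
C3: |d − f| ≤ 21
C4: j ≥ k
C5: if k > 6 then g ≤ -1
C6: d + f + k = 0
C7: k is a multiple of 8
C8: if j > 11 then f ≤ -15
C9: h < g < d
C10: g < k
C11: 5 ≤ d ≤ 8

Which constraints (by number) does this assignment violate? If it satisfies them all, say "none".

No — constraints 2 and 8 are not satisfied.

C1: values -11 < 8 < 12  holds
C2: h = -11, but -11 is required to differ  fails
C3: |6 − (-14)| = 20; 20 ≤ 21  holds
C4: j = 12, k = 8; 12 ≥ 8  holds
C5: k = 8 > 6, so we need g ≤ -1; g = -2 ≤ -1  holds
C6: d + f + k = 6 + (-14) + 8 = 0  holds
C7: 8 / 8 = 1, so 8 divides 8  holds
C8: j = 12 > 11, so we need f ≤ -15; but f = -14 > -15  fails
C9: values -11 < -2 < 6  holds
C10: g = -2, k = 8; -2 < 8  holds
C11: d = 6 lies in [5, 8]  holds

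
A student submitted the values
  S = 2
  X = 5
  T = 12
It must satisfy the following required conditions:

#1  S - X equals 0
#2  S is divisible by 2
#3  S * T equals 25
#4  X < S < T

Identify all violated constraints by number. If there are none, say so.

#1 S - X = 2 - 5 = -3, not 0  no
#2 2 / 2 = 1, so 2 divides 2  yes
#3 S * T = 2 * 12 = 24, not 25  no
#4 values 5, 2, 12; X = 5 is not < S = 2  no

Constraints 1, 3, and 4 are violated.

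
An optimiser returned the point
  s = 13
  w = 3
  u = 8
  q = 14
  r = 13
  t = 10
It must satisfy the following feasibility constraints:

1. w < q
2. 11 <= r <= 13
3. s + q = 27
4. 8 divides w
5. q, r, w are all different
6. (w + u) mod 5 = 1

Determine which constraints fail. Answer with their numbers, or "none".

1. w = 3, q = 14; 3 < 14 — holds.
2. r = 13 lies in [11, 13] — holds.
3. s + q = 13 + 14 = 27 — holds.
4. 3 = 8*0 + 3, so 8 does not divide 3 — does not hold.
5. values 14, 13, 3 are pairwise distinct — holds.
6. w + u = 11; 11 mod 5 = 1 — holds.

Constraint 4 is violated.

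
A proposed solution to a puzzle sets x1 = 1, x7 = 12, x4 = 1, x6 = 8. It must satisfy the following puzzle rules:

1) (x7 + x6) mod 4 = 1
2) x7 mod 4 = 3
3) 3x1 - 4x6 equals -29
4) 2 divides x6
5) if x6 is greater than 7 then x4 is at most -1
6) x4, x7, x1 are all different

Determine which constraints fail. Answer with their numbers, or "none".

1) x7 + x6 = 20; 20 mod 4 = 0, not 1 — violated.
2) 12 mod 4 = 0, not 3 — violated.
3) 3x1 - 4x6 = 3(1) - 4(8) = -29 — OK.
4) 8 / 2 = 4, so 2 divides 8 — OK.
5) x6 = 8 > 7, so we need x4 ≤ -1; but x4 = 1 > -1 — violated.
6) x4 = x1 = 1, not all different — violated.

Constraints 1, 2, 5, and 6 are violated.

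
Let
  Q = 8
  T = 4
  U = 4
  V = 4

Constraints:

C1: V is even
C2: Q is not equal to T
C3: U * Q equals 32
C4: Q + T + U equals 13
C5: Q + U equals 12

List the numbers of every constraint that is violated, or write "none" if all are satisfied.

Constraint 4 does not hold.

C1: V = 4 is even — holds.
C2: Q = 8, T = 4; distinct — holds.
C3: U * Q = 4 * 8 = 32 — holds.
C4: Q + T + U = 8 + 4 + 4 = 16, not 13 — does not hold.
C5: Q + U = 8 + 4 = 12 — holds.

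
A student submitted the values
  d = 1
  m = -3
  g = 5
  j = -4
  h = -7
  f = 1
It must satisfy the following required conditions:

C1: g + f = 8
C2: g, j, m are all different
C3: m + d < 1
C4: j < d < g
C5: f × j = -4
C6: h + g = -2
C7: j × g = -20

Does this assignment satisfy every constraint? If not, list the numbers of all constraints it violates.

Violated: 1.

C1: g + f = 5 + 1 = 6, not 8  FAIL
C2: values 5, -4, -3 are pairwise distinct  OK
C3: m + d = -3 + 1 = -2; -2 < 1  OK
C4: values -4 < 1 < 5  OK
C5: f × j = 1 × (-4) = -4  OK
C6: h + g = -7 + 5 = -2  OK
C7: j × g = -4 × 5 = -20  OK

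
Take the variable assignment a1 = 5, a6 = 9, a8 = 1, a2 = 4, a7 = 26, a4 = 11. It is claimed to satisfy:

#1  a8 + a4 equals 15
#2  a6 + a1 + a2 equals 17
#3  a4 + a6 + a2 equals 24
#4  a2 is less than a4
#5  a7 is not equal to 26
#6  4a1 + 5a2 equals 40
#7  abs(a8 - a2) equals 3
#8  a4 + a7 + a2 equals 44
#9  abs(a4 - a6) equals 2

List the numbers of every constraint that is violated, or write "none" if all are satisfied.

#1 a8 + a4 = 1 + 11 = 12, not 15  ✘
#2 a6 + a1 + a2 = 9 + 5 + 4 = 18, not 17  ✘
#3 a4 + a6 + a2 = 11 + 9 + 4 = 24  ✔
#4 a2 = 4, a4 = 11; 4 < 11  ✔
#5 a7 = 26, but 26 is required to differ  ✘
#6 4a1 + 5a2 = 4(5) + 5(4) = 40  ✔
#7 abs(1 - 4) = 3  ✔
#8 a4 + a7 + a2 = 11 + 26 + 4 = 41, not 44  ✘
#9 abs(11 - 9) = 2  ✔

Violated: 1, 2, 5, 8.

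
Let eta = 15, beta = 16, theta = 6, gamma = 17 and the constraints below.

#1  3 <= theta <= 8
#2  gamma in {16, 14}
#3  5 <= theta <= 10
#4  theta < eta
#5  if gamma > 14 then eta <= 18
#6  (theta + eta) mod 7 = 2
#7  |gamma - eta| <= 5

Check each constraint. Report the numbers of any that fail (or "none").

Constraints 2 and 6 are violated.

#1 theta = 6 lies in [3, 8] — satisfied.
#2 gamma = 17 is not in {16, 14} — violated.
#3 theta = 6 lies in [5, 10] — satisfied.
#4 theta = 6, eta = 15; 6 < 15 — satisfied.
#5 gamma = 17 > 14, so we need eta ≤ 18; eta = 15 ≤ 18 — satisfied.
#6 theta + eta = 21; 21 mod 7 = 0, not 2 — violated.
#7 |17 - 15| = 2; 2 ≤ 5 — satisfied.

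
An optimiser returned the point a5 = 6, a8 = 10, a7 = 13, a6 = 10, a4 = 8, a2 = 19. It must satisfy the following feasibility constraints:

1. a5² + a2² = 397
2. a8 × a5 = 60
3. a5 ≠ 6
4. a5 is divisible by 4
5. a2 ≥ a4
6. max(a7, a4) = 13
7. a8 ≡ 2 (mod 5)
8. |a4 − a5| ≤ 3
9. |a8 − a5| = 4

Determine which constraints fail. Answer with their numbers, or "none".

The assignment fails constraints 3, 4, 7.

1. a5² + a2² = 6² + 19² = 36 + 361 = 397 — holds.
2. a8 × a5 = 10 × 6 = 60 — holds.
3. a5 = 6, but 6 is required to differ — fails.
4. 6 = 4×1 + 2, so 4 does not divide 6 — fails.
5. a2 = 19, a4 = 8; 19 ≥ 8 — holds.
6. max(13, 8) = 13 — holds.
7. 10 mod 5 = 0, not 2 — fails.
8. |8 − 6| = 2; 2 ≤ 3 — holds.
9. |10 − 6| = 4 — holds.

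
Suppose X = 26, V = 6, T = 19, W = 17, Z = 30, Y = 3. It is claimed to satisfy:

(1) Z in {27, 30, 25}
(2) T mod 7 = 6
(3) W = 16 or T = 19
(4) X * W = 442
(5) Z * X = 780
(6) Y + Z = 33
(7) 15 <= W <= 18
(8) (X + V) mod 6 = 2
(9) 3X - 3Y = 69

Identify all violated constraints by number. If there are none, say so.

Constraint 2 is violated.

(1) Z = 30 is in {27, 30, 25}  true
(2) 19 mod 7 = 5, not 6  false
(3) W = 17 ≠ 16, but T = 19 = 19 (second disjunct)  true
(4) X * W = 26 * 17 = 442  true
(5) Z * X = 30 * 26 = 780  true
(6) Y + Z = 3 + 30 = 33  true
(7) W = 17 lies in [15, 18]  true
(8) X + V = 32; 32 mod 6 = 2  true
(9) 3X - 3Y = 3(26) - 3(3) = 69  true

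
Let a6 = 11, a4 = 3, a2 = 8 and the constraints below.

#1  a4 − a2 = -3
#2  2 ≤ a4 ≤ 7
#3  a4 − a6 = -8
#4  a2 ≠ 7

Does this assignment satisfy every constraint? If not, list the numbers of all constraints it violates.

Constraint 1 is violated.

#1 a4 − a2 = 3 − 8 = -5, not -3  false
#2 a4 = 3 lies in [2, 7]  true
#3 a4 − a6 = 3 − 11 = -8  true
#4 a2 = 8, and 8 ≠ 7  true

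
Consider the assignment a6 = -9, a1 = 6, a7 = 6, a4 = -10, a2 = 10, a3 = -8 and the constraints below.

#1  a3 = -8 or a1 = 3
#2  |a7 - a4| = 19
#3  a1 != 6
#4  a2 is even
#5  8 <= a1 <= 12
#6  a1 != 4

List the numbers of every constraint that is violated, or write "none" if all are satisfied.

#1 a3 = -8 = -8 (first disjunct)  holds
#2 |6 - (-10)| = 16, not 19  fails
#3 a1 = 6, but 6 is required to differ  fails
#4 a2 = 10 is even  holds
#5 a1 = 6 is outside [8, 12]  fails
#6 a1 = 6, and 6 ≠ 4  holds

The assignment fails constraints 2, 3, 5.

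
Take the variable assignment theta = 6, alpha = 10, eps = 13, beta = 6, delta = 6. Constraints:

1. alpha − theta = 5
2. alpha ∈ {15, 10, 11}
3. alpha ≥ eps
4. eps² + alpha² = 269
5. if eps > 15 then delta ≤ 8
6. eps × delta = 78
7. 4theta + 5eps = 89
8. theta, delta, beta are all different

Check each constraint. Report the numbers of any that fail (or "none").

Violated: 1, 3, and 8.

1. alpha − theta = 10 − 6 = 4, not 5  FAIL
2. alpha = 10 is in {15, 10, 11}  OK
3. alpha = 10, eps = 13; 10 < 13 (want ≥)  FAIL
4. eps² + alpha² = 13² + 10² = 169 + 100 = 269  OK
5. eps = 13, not > 15; antecedent false, conditional vacuously true  OK
6. eps × delta = 13 × 6 = 78  OK
7. 4theta + 5eps = 4(6) + 5(13) = 89  OK
8. theta = delta = 6, not all different  FAIL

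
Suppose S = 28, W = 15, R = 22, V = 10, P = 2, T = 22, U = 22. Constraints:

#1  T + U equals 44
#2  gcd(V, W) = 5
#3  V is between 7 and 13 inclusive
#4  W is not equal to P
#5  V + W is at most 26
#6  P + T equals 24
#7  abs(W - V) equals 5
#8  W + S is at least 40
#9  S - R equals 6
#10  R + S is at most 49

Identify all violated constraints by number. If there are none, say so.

Constraint 10 is violated.

#1 T + U = 22 + 22 = 44 — holds.
#2 gcd(10, 15) = 5 — holds.
#3 V = 10 lies in [7, 13] — holds.
#4 W = 15, P = 2; distinct — holds.
#5 V + W = 10 + 15 = 25; 25 ≤ 26 — holds.
#6 P + T = 2 + 22 = 24 — holds.
#7 abs(15 - 10) = 5 — holds.
#8 W + S = 15 + 28 = 43; 43 ≥ 40 — holds.
#9 S - R = 28 - 22 = 6 — holds.
#10 R + S = 22 + 28 = 50; 50 > 49, bound 49 not met — does not hold.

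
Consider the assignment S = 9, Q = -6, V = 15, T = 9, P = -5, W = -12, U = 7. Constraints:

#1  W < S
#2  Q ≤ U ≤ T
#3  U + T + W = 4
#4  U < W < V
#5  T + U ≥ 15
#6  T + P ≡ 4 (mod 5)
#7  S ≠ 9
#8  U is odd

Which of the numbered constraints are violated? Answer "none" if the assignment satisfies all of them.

#1 W = -12, S = 9; -12 < 9 — satisfied.
#2 values -6 ≤ 7 ≤ 9 — satisfied.
#3 U + T + W = 7 + 9 + (-12) = 4 — satisfied.
#4 values 7, -12, 15; U = 7 is not < W = -12 — violated.
#5 T + U = 9 + 7 = 16; 16 ≥ 15 — satisfied.
#6 T + P = 4; 4 mod 5 = 4 — satisfied.
#7 S = 9, but 9 is required to differ — violated.
#8 U = 7 is odd — satisfied.

Constraints 4 and 7 do not hold.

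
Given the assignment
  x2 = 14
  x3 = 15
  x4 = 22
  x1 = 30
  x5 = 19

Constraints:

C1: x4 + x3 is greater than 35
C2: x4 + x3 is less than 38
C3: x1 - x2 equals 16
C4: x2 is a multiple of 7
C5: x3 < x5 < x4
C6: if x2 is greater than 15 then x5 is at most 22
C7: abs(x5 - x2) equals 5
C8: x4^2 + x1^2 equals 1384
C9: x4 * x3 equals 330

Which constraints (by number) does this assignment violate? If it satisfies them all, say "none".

C1: x4 + x3 = 22 + 15 = 37; 37 > 35 — holds.
C2: x4 + x3 = 22 + 15 = 37; 37 < 38 — holds.
C3: x1 - x2 = 30 - 14 = 16 — holds.
C4: 14 / 7 = 2, so 7 divides 14 — holds.
C5: values 15 < 19 < 22 — holds.
C6: x2 = 14, not > 15; antecedent false, conditional vacuously true — holds.
C7: abs(19 - 14) = 5 — holds.
C8: x4^2 + x1^2 = 22^2 + 30^2 = 484 + 900 = 1384 — holds.
C9: x4 * x3 = 22 * 15 = 330 — holds.

None — every constraint holds.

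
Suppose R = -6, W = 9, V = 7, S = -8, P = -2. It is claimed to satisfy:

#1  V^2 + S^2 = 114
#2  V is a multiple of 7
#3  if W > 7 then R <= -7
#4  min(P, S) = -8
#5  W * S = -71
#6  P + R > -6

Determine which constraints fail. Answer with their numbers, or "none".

#1 V^2 + S^2 = 7^2 + (-8)^2 = 49 + 64 = 113, not 114  ✗
#2 7 / 7 = 1, so 7 divides 7  ✓
#3 W = 9 > 7, so we need R ≤ -7; but R = -6 > -7  ✗
#4 min(-2, -8) = -8  ✓
#5 W * S = 9 * (-8) = -72, not -71  ✗
#6 P + R = -2 + (-6) = -8; -8 ≤ -6, bound -6 not met  ✗

Violated: 1, 3, 5, 6.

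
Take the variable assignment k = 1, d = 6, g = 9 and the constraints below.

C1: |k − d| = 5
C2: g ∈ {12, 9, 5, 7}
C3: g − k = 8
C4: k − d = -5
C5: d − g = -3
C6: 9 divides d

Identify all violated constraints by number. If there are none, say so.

The assignment fails constraint 6.

C1: |1 − 6| = 5  ✔
C2: g = 9 is in {12, 9, 5, 7}  ✔
C3: g − k = 9 − 1 = 8  ✔
C4: k − d = 1 − 6 = -5  ✔
C5: d − g = 6 − 9 = -3  ✔
C6: 6 = 9×0 + 6, so 9 does not divide 6  ✘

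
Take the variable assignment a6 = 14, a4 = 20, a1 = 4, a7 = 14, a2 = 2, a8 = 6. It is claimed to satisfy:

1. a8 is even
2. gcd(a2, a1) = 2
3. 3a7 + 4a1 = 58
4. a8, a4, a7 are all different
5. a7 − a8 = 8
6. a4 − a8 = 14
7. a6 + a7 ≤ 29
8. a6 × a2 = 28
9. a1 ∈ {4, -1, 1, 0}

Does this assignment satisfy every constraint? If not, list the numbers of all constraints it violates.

1. a8 = 6 is even — holds.
2. gcd(2, 4) = 2 — holds.
3. 3a7 + 4a1 = 3(14) + 4(4) = 58 — holds.
4. values 6, 20, 14 are pairwise distinct — holds.
5. a7 − a8 = 14 − 6 = 8 — holds.
6. a4 − a8 = 20 − 6 = 14 — holds.
7. a6 + a7 = 14 + 14 = 28; 28 ≤ 29 — holds.
8. a6 × a2 = 14 × 2 = 28 — holds.
9. a1 = 4 is in {4, -1, 1, 0} — holds.

None — every constraint holds.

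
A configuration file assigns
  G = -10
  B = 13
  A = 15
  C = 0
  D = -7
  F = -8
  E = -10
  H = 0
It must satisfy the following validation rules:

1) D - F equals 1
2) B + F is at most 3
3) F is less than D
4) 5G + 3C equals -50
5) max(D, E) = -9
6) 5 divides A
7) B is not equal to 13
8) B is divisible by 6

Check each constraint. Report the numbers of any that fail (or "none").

1) D - F = -7 - (-8) = 1  holds
2) B + F = 13 + (-8) = 5; 5 > 3, bound 3 not met  fails
3) F = -8, D = -7; -8 < -7  holds
4) 5G + 3C = 5(-10) + 3(0) = -50  holds
5) max(-7, -10) = -7, not -9  fails
6) 15 / 5 = 3, so 5 divides 15  holds
7) B = 13, but 13 is required to differ  fails
8) 13 = 6*2 + 1, so 6 does not divide 13  fails

Constraints 2, 5, 7, 8 are violated.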